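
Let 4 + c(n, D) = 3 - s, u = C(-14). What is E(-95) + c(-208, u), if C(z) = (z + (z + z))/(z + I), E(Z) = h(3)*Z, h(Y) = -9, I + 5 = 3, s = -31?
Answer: 885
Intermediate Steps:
I = -2 (I = -5 + 3 = -2)
E(Z) = -9*Z
C(z) = 3*z/(-2 + z) (C(z) = (z + (z + z))/(z - 2) = (z + 2*z)/(-2 + z) = (3*z)/(-2 + z) = 3*z/(-2 + z))
u = 21/8 (u = 3*(-14)/(-2 - 14) = 3*(-14)/(-16) = 3*(-14)*(-1/16) = 21/8 ≈ 2.6250)
c(n, D) = 30 (c(n, D) = -4 + (3 - 1*(-31)) = -4 + (3 + 31) = -4 + 34 = 30)
E(-95) + c(-208, u) = -9*(-95) + 30 = 855 + 30 = 885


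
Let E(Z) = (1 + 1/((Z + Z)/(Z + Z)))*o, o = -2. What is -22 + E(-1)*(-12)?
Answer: 26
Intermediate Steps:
E(Z) = -4 (E(Z) = (1 + 1/((Z + Z)/(Z + Z)))*(-2) = (1 + 1/((2*Z)/((2*Z))))*(-2) = (1 + 1/((2*Z)*(1/(2*Z))))*(-2) = (1 + 1/1)*(-2) = (1 + 1)*(-2) = 2*(-2) = -4)
-22 + E(-1)*(-12) = -22 - 4*(-12) = -22 + 48 = 26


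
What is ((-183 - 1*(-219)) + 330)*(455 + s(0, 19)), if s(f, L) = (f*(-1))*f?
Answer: 166530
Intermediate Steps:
s(f, L) = -f² (s(f, L) = (-f)*f = -f²)
((-183 - 1*(-219)) + 330)*(455 + s(0, 19)) = ((-183 - 1*(-219)) + 330)*(455 - 1*0²) = ((-183 + 219) + 330)*(455 - 1*0) = (36 + 330)*(455 + 0) = 366*455 = 166530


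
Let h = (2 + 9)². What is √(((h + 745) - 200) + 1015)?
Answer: 41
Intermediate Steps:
h = 121 (h = 11² = 121)
√(((h + 745) - 200) + 1015) = √(((121 + 745) - 200) + 1015) = √((866 - 200) + 1015) = √(666 + 1015) = √1681 = 41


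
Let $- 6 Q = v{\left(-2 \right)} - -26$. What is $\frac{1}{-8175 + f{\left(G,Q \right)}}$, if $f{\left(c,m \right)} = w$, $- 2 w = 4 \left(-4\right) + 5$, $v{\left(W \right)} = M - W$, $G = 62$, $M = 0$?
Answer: $- \frac{2}{16339} \approx -0.00012241$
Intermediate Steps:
$v{\left(W \right)} = - W$ ($v{\left(W \right)} = 0 - W = - W$)
$Q = - \frac{14}{3}$ ($Q = - \frac{\left(-1\right) \left(-2\right) - -26}{6} = - \frac{2 + 26}{6} = \left(- \frac{1}{6}\right) 28 = - \frac{14}{3} \approx -4.6667$)
$w = \frac{11}{2}$ ($w = - \frac{4 \left(-4\right) + 5}{2} = - \frac{-16 + 5}{2} = \left(- \frac{1}{2}\right) \left(-11\right) = \frac{11}{2} \approx 5.5$)
$f{\left(c,m \right)} = \frac{11}{2}$
$\frac{1}{-8175 + f{\left(G,Q \right)}} = \frac{1}{-8175 + \frac{11}{2}} = \frac{1}{- \frac{16339}{2}} = - \frac{2}{16339}$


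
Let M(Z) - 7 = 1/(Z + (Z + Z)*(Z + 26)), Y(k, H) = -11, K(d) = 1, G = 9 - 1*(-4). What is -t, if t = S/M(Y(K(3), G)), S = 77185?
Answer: -26320085/2386 ≈ -11031.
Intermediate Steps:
G = 13 (G = 9 + 4 = 13)
M(Z) = 7 + 1/(Z + 2*Z*(26 + Z)) (M(Z) = 7 + 1/(Z + (Z + Z)*(Z + 26)) = 7 + 1/(Z + (2*Z)*(26 + Z)) = 7 + 1/(Z + 2*Z*(26 + Z)))
t = 26320085/2386 (t = 77185/(((1 + 14*(-11)**2 + 371*(-11))/((-11)*(53 + 2*(-11))))) = 77185/((-(1 + 14*121 - 4081)/(11*(53 - 22)))) = 77185/((-1/11*(1 + 1694 - 4081)/31)) = 77185/((-1/11*1/31*(-2386))) = 77185/(2386/341) = 77185*(341/2386) = 26320085/2386 ≈ 11031.)
-t = -1*26320085/2386 = -26320085/2386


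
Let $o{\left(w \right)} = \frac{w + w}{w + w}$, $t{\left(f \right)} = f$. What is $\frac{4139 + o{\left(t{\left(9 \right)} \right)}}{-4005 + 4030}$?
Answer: $\frac{828}{5} \approx 165.6$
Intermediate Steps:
$o{\left(w \right)} = 1$ ($o{\left(w \right)} = \frac{2 w}{2 w} = 2 w \frac{1}{2 w} = 1$)
$\frac{4139 + o{\left(t{\left(9 \right)} \right)}}{-4005 + 4030} = \frac{4139 + 1}{-4005 + 4030} = \frac{4140}{25} = 4140 \cdot \frac{1}{25} = \frac{828}{5}$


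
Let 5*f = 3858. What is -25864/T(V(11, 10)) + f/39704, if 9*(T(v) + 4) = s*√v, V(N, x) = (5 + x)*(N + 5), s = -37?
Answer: -1236846957/48339620 + 358863*√15/3409 ≈ 382.12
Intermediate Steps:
V(N, x) = (5 + N)*(5 + x) (V(N, x) = (5 + x)*(5 + N) = (5 + N)*(5 + x))
f = 3858/5 (f = (⅕)*3858 = 3858/5 ≈ 771.60)
T(v) = -4 - 37*√v/9 (T(v) = -4 + (-37*√v)/9 = -4 - 37*√v/9)
-25864/T(V(11, 10)) + f/39704 = -25864/(-4 - 37*√(25 + 5*11 + 5*10 + 11*10)/9) + (3858/5)/39704 = -25864/(-4 - 37*√(25 + 55 + 50 + 110)/9) + (3858/5)*(1/39704) = -25864/(-4 - 148*√15/9) + 1929/99260 = 1929/99260 - 25864/(-4 - 148*√15/9)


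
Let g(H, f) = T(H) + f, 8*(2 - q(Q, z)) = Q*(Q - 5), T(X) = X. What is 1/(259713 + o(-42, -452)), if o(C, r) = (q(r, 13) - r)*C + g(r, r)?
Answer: 1/1324202 ≈ 7.5517e-7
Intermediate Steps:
q(Q, z) = 2 - Q*(-5 + Q)/8 (q(Q, z) = 2 - Q*(Q - 5)/8 = 2 - Q*(-5 + Q)/8)
g(H, f) = H + f
o(C, r) = 2*r + C*(2 - 3*r/8 - r²/8) (o(C, r) = ((2 - r²/8 + 5*r/8) - r)*C + (r + r) = (2 - 3*r/8 - r²/8)*C + 2*r = C*(2 - 3*r/8 - r²/8) + 2*r = 2*r + C*(2 - 3*r/8 - r²/8))
1/(259713 + o(-42, -452)) = 1/(259713 + (2*(-42) + 2*(-452) - 3/8*(-42)*(-452) - ⅛*(-42)*(-452)²)) = 1/(259713 + (-84 - 904 - 7119 - ⅛*(-42)*204304)) = 1/(259713 + (-84 - 904 - 7119 + 1072596)) = 1/(259713 + 1064489) = 1/1324202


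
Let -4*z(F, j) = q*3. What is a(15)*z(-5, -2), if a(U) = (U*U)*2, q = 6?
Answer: -2025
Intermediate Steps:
z(F, j) = -9/2 (z(F, j) = -3*3/2 = -¼*18 = -9/2)
a(U) = 2*U² (a(U) = U²*2 = 2*U²)
a(15)*z(-5, -2) = (2*15²)*(-9/2) = (2*225)*(-9/2) = 450*(-9/2) = -2025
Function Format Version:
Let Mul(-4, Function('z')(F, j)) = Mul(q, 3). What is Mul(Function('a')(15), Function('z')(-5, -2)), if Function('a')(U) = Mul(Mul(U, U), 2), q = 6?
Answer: -2025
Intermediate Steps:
Function('z')(F, j) = Rational(-9, 2) (Function('z')(F, j) = Mul(Rational(-1, 4), Mul(6, 3)) = Mul(Rational(-1, 4), 18) = Rational(-9, 2))
Function('a')(U) = Mul(2, Pow(U, 2)) (Function('a')(U) = Mul(Pow(U, 2), 2) = Mul(2, Pow(U, 2)))
Mul(Function('a')(15), Function('z')(-5, -2)) = Mul(Mul(2, Pow(15, 2)), Rational(-9, 2)) = Mul(Mul(2, 225), Rational(-9, 2)) = Mul(450, Rational(-9, 2)) = -2025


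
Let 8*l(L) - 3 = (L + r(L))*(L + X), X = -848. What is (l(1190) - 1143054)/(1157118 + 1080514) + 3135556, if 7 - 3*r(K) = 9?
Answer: 56129754809459/17901056 ≈ 3.1356e+6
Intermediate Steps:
r(K) = -⅔ (r(K) = 7/3 - ⅓*9 = 7/3 - 3 = -⅔)
l(L) = 3/8 + (-848 + L)*(-⅔ + L)/8 (l(L) = 3/8 + ((L - ⅔)*(L - 848))/8 = 3/8 + ((-⅔ + L)*(-848 + L))/8 = 3/8 + ((-848 + L)*(-⅔ + L))/8 = 3/8 + (-848 + L)*(-⅔ + L)/8)
(l(1190) - 1143054)/(1157118 + 1080514) + 3135556 = ((1705/24 - 1273/12*1190 + (⅛)*1190²) - 1143054)/(1157118 + 1080514) + 3135556 = ((1705/24 - 757435/6 + (⅛)*1416100) - 1143054)/2237632 + 3135556 = ((1705/24 - 757435/6 + 354025/2) - 1143054)*(1/2237632) + 3135556 = (406755/8 - 1143054)*(1/2237632) + 3135556 = -8737677/8*1/2237632 + 3135556 = -8737677/17901056 + 3135556 = 56129754809459/17901056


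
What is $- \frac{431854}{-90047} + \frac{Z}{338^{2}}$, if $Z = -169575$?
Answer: $\frac{34067008351}{10287329468} \approx 3.3116$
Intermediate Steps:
$- \frac{431854}{-90047} + \frac{Z}{338^{2}} = - \frac{431854}{-90047} - \frac{169575}{338^{2}} = \left(-431854\right) \left(- \frac{1}{90047}\right) - \frac{169575}{114244} = \frac{431854}{90047} - \frac{169575}{114244} = \frac{34067008351}{10287329468}$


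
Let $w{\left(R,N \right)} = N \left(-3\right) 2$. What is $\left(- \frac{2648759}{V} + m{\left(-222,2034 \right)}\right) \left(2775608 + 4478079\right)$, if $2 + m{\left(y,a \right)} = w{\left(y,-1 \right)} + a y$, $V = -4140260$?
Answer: $- \frac{13560817988924304847}{4140260} \approx -3.2754 \cdot 10^{12}$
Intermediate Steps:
$w{\left(R,N \right)} = - 6 N$ ($w{\left(R,N \right)} = - 3 N 2 = - 6 N$)
$m{\left(y,a \right)} = 4 + a y$ ($m{\left(y,a \right)} = -2 + \left(\left(-6\right) \left(-1\right) + a y\right) = -2 + \left(6 + a y\right) = 4 + a y$)
$\left(- \frac{2648759}{V} + m{\left(-222,2034 \right)}\right) \left(2775608 + 4478079\right) = \left(- \frac{2648759}{-4140260} + \left(4 + 2034 \left(-222\right)\right)\right) \left(2775608 + 4478079\right) = \left(\left(-2648759\right) \left(- \frac{1}{4140260}\right) + \left(4 - 451548\right)\right) 7253687 = \left(\frac{2648759}{4140260} - 451544\right) 7253687 = \left(- \frac{1869506912681}{4140260}\right) 7253687 = - \frac{13560817988924304847}{4140260}$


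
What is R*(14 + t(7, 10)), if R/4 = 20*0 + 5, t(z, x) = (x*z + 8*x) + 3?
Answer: 3340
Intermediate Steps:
t(z, x) = 3 + 8*x + x*z (t(z, x) = (8*x + x*z) + 3 = 3 + 8*x + x*z)
R = 20 (R = 4*(20*0 + 5) = 4*(0 + 5) = 4*5 = 20)
R*(14 + t(7, 10)) = 20*(14 + (3 + 8*10 + 10*7)) = 20*(14 + (3 + 80 + 70)) = 20*(14 + 153) = 20*167 = 3340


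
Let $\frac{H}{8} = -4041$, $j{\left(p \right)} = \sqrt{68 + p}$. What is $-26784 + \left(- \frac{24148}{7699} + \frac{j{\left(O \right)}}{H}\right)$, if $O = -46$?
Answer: $- \frac{206234164}{7699} - \frac{\sqrt{22}}{32328} \approx -26787.0$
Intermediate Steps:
$H = -32328$ ($H = 8 \left(-4041\right) = -32328$)
$-26784 + \left(- \frac{24148}{7699} + \frac{j{\left(O \right)}}{H}\right) = -26784 - \left(\frac{24148}{7699} - \frac{\sqrt{68 - 46}}{-32328}\right) = -26784 - \left(\frac{24148}{7699} - \sqrt{22} \left(- \frac{1}{32328}\right)\right) = -26784 - \left(\frac{24148}{7699} + \frac{\sqrt{22}}{32328}\right) = - \frac{206234164}{7699} - \frac{\sqrt{22}}{32328}$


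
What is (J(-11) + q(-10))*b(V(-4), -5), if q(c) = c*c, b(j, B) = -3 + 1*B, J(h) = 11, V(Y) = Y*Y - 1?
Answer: -888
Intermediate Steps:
V(Y) = -1 + Y² (V(Y) = Y² - 1 = -1 + Y²)
b(j, B) = -3 + B
q(c) = c²
(J(-11) + q(-10))*b(V(-4), -5) = (11 + (-10)²)*(-3 - 5) = (11 + 100)*(-8) = 111*(-8) = -888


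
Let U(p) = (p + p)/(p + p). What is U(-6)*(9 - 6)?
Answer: 3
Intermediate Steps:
U(p) = 1 (U(p) = (2*p)/((2*p)) = (2*p)*(1/(2*p)) = 1)
U(-6)*(9 - 6) = 1*(9 - 6) = 1*3 = 3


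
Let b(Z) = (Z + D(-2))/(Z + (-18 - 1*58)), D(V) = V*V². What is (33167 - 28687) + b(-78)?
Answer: 345003/77 ≈ 4480.6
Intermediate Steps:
D(V) = V³
b(Z) = (-8 + Z)/(-76 + Z) (b(Z) = (Z + (-2)³)/(Z + (-18 - 1*58)) = (Z - 8)/(Z + (-18 - 58)) = (-8 + Z)/(Z - 76) = (-8 + Z)/(-76 + Z))
(33167 - 28687) + b(-78) = (33167 - 28687) + (-8 - 78)/(-76 - 78) = 4480 - 86/(-154) = 4480 - 1/154*(-86) = 4480 + 43/77 = 345003/77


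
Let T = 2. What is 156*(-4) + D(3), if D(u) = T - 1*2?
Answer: -624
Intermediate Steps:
D(u) = 0 (D(u) = 2 - 1*2 = 2 - 2 = 0)
156*(-4) + D(3) = 156*(-4) + 0 = -624 + 0 = -624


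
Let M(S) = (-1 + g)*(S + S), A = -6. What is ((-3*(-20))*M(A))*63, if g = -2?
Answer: 136080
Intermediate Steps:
M(S) = -6*S (M(S) = (-1 - 2)*(S + S) = -6*S)
((-3*(-20))*M(A))*63 = ((-3*(-20))*(-6*(-6)))*63 = (60*36)*63 = 2160*63 = 136080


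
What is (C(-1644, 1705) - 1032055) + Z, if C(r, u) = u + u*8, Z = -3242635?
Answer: -4259345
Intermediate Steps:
C(r, u) = 9*u (C(r, u) = u + 8*u = 9*u)
(C(-1644, 1705) - 1032055) + Z = (9*1705 - 1032055) - 3242635 = (15345 - 1032055) - 3242635 = -1016710 - 3242635 = -4259345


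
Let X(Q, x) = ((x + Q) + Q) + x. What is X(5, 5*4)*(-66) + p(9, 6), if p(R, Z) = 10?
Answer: -3290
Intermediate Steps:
X(Q, x) = 2*Q + 2*x (X(Q, x) = ((Q + x) + Q) + x = (x + 2*Q) + x = 2*Q + 2*x)
X(5, 5*4)*(-66) + p(9, 6) = (2*5 + 2*(5*4))*(-66) + 10 = (10 + 2*20)*(-66) + 10 = (10 + 40)*(-66) + 10 = 50*(-66) + 10 = -3300 + 10 = -3290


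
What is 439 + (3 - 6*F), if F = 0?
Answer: 442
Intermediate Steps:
439 + (3 - 6*F) = 439 + (3 - 6*0) = 439 + (3 + 0) = 439 + 3 = 442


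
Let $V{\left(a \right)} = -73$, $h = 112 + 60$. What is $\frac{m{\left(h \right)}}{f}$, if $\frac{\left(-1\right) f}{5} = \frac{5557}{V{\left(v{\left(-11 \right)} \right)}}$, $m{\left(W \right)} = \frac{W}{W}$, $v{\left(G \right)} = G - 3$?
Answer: $\frac{73}{27785} \approx 0.0026273$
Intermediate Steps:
$v{\left(G \right)} = -3 + G$
$h = 172$
$m{\left(W \right)} = 1$
$f = \frac{27785}{73}$ ($f = - 5 \frac{5557}{-73} = - 5 \cdot 5557 \left(- \frac{1}{73}\right) = \left(-5\right) \left(- \frac{5557}{73}\right) = \frac{27785}{73} \approx 380.62$)
$\frac{m{\left(h \right)}}{f} = 1 \frac{1}{\frac{27785}{73}} = 1 \cdot \frac{73}{27785} = \frac{73}{27785}$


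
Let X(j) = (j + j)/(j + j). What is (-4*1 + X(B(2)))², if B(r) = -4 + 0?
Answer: 9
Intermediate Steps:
B(r) = -4
X(j) = 1 (X(j) = (2*j)/((2*j)) = (2*j)*(1/(2*j)) = 1)
(-4*1 + X(B(2)))² = (-4*1 + 1)² = (-4 + 1)² = (-3)² = 9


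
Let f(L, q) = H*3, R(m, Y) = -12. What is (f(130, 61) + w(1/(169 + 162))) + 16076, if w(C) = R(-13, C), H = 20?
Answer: 16124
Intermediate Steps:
w(C) = -12
f(L, q) = 60 (f(L, q) = 20*3 = 60)
(f(130, 61) + w(1/(169 + 162))) + 16076 = (60 - 12) + 16076 = 48 + 16076 = 16124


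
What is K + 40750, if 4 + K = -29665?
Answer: 11081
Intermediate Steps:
K = -29669 (K = -4 - 29665 = -29669)
K + 40750 = -29669 + 40750 = 11081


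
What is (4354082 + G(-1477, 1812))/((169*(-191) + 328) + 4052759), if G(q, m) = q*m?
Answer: 838879/2010404 ≈ 0.41727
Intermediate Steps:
G(q, m) = m*q
(4354082 + G(-1477, 1812))/((169*(-191) + 328) + 4052759) = (4354082 + 1812*(-1477))/((169*(-191) + 328) + 4052759) = (4354082 - 2676324)/((-32279 + 328) + 4052759) = 1677758/(-31951 + 4052759) = 1677758/4020808 = 1677758*(1/4020808) = 838879/2010404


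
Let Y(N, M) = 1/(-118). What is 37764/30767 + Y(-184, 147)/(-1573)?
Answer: 637232533/519162358 ≈ 1.2274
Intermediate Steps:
Y(N, M) = -1/118
37764/30767 + Y(-184, 147)/(-1573) = 37764/30767 - 1/118/(-1573) = 37764*(1/30767) - 1/118*(-1/1573) = 37764/30767 + 1/185614 = 637232533/519162358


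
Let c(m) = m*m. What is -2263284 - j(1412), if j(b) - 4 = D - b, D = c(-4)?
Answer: -2261892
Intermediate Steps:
c(m) = m²
D = 16 (D = (-4)² = 16)
j(b) = 20 - b (j(b) = 4 + (16 - b) = 20 - b)
-2263284 - j(1412) = -2263284 - (20 - 1*1412) = -2263284 - (20 - 1412) = -2263284 - 1*(-1392) = -2263284 + 1392 = -2261892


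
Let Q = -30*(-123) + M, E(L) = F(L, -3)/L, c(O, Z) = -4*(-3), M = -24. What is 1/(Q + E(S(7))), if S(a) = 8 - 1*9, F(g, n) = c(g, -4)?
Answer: 1/3654 ≈ 0.00027367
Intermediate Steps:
c(O, Z) = 12
F(g, n) = 12
S(a) = -1 (S(a) = 8 - 9 = -1)
E(L) = 12/L
Q = 3666 (Q = -30*(-123) - 24 = 3690 - 24 = 3666)
1/(Q + E(S(7))) = 1/(3666 + 12/(-1)) = 1/(3666 + 12*(-1)) = 1/(3666 - 12) = 1/3654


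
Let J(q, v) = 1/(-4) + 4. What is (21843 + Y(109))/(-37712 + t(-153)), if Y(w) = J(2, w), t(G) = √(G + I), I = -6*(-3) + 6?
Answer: -823884636/1422195073 - 87387*I*√129/5688780292 ≈ -0.5793 - 0.00017447*I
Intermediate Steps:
I = 24 (I = 18 + 6 = 24)
t(G) = √(24 + G) (t(G) = √(G + 24) = √(24 + G))
J(q, v) = 15/4 (J(q, v) = -¼ + 4 = 15/4)
Y(w) = 15/4
(21843 + Y(109))/(-37712 + t(-153)) = (21843 + 15/4)/(-37712 + √(24 - 153)) = 87387/(4*(-37712 + √(-129))) = 87387/(4*(-37712 + I*√129))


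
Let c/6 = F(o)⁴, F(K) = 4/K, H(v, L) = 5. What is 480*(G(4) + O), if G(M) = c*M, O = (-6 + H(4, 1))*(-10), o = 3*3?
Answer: 3826880/729 ≈ 5249.5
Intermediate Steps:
o = 9
O = 10 (O = (-6 + 5)*(-10) = -1*(-10) = 10)
c = 512/2187 (c = 6*(4/9)⁴ = 6*(256/6561) = 512/2187 ≈ 0.23411)
G(M) = 512*M/2187
480*(G(4) + O) = 480*((512/2187)*4 + 10) = 480*(2048/2187 + 10) = 480*(23918/2187) = 3826880/729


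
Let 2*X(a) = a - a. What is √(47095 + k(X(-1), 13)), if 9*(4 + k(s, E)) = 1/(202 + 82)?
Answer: √8545886387/426 ≈ 217.00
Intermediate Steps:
X(a) = 0 (X(a) = (a - a)/2 = (½)*0 = 0)
k(s, E) = -10223/2556 (k(s, E) = -4 + 1/(9*(202 + 82)) = -4 + (⅑)/284 = -4 + (⅑)*(1/284) = -4 + 1/2556 = -10223/2556)
√(47095 + k(X(-1), 13)) = √(47095 - 10223/2556) = √(120364597/2556) = √8545886387/426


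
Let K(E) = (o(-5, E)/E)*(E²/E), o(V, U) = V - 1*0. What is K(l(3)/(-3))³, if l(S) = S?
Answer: -125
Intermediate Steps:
o(V, U) = V (o(V, U) = V + 0 = V)
K(E) = -5 (K(E) = (-5/E)*(E²/E) = (-5/E)*E = -5)
K(l(3)/(-3))³ = (-5)³ = -125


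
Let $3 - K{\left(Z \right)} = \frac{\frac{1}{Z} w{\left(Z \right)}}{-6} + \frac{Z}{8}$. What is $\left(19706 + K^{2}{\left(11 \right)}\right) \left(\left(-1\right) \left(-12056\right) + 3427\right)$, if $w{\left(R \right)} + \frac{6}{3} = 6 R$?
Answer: $\frac{7090690679761}{23232} \approx 3.0521 \cdot 10^{8}$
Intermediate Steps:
$w{\left(R \right)} = -2 + 6 R$
$K{\left(Z \right)} = 3 - \frac{Z}{8} + \frac{-2 + 6 Z}{6 Z}$ ($K{\left(Z \right)} = 3 - \left(\frac{\frac{1}{Z} \left(-2 + 6 Z\right)}{-6} + \frac{Z}{8}\right) = 3 - \left(\frac{-2 + 6 Z}{Z} \left(- \frac{1}{6}\right) + Z \frac{1}{8}\right) = 3 - \left(- \frac{-2 + 6 Z}{6 Z} + \frac{Z}{8}\right) = 3 - \left(\frac{Z}{8} - \frac{-2 + 6 Z}{6 Z}\right) = 3 - \frac{Z}{8} + \frac{-2 + 6 Z}{6 Z}$)
$\left(19706 + K^{2}{\left(11 \right)}\right) \left(\left(-1\right) \left(-12056\right) + 3427\right) = \left(19706 + \left(4 - \frac{1}{3 \cdot 11} - \frac{11}{8}\right)^{2}\right) \left(\left(-1\right) \left(-12056\right) + 3427\right) = \left(19706 + \left(4 - \frac{1}{33} - \frac{11}{8}\right)^{2}\right) \left(12056 + 3427\right) = \left(19706 + \left(4 - \frac{1}{33} - \frac{11}{8}\right)^{2}\right) 15483 = \left(19706 + \left(\frac{685}{264}\right)^{2}\right) 15483 = \left(19706 + \frac{469225}{69696}\right) 15483 = \frac{1373898601}{69696} \cdot 15483 = \frac{7090690679761}{23232}$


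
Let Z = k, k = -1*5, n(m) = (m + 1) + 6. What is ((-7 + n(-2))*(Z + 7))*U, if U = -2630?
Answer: 10520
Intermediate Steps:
n(m) = 7 + m (n(m) = (1 + m) + 6 = 7 + m)
k = -5
Z = -5
((-7 + n(-2))*(Z + 7))*U = ((-7 + (7 - 2))*(-5 + 7))*(-2630) = ((-7 + 5)*2)*(-2630) = -2*2*(-2630) = -4*(-2630) = 10520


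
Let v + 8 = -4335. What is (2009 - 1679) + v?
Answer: -4013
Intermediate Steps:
v = -4343 (v = -8 - 4335 = -4343)
(2009 - 1679) + v = (2009 - 1679) - 4343 = 330 - 4343 = -4013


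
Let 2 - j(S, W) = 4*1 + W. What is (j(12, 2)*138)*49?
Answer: -27048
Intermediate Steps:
j(S, W) = -2 - W (j(S, W) = 2 - (4*1 + W) = 2 - (4 + W) = 2 + (-4 - W) = -2 - W)
(j(12, 2)*138)*49 = ((-2 - 1*2)*138)*49 = ((-2 - 2)*138)*49 = -4*138*49 = -552*49 = -27048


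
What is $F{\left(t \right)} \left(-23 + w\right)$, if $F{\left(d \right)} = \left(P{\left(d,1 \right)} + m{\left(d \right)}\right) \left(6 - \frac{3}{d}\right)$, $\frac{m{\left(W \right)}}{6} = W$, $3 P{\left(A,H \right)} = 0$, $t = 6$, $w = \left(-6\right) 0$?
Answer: $-4554$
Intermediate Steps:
$w = 0$
$P{\left(A,H \right)} = 0$ ($P{\left(A,H \right)} = \frac{1}{3} \cdot 0 = 0$)
$m{\left(W \right)} = 6 W$
$F{\left(d \right)} = 6 d \left(6 - \frac{3}{d}\right)$ ($F{\left(d \right)} = \left(0 + 6 d\right) \left(6 - \frac{3}{d}\right) = 6 d \left(6 - \frac{3}{d}\right)$)
$F{\left(t \right)} \left(-23 + w\right) = \left(-18 + 36 \cdot 6\right) \left(-23 + 0\right) = \left(-18 + 216\right) \left(-23\right) = 198 \left(-23\right) = -4554$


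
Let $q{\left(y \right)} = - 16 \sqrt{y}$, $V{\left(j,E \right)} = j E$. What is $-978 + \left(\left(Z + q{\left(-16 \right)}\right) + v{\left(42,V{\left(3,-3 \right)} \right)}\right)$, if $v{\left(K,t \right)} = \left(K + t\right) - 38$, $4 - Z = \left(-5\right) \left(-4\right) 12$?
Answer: $-1219 - 64 i \approx -1219.0 - 64.0 i$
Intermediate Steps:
$Z = -236$ ($Z = 4 - \left(-5\right) \left(-4\right) 12 = 4 - 20 \cdot 12 = 4 - 240 = -236$)
$V{\left(j,E \right)} = E j$
$v{\left(K,t \right)} = -38 + K + t$
$-978 + \left(\left(Z + q{\left(-16 \right)}\right) + v{\left(42,V{\left(3,-3 \right)} \right)}\right) = -978 - \left(241 + 64 i\right) = -1219 - 64 i$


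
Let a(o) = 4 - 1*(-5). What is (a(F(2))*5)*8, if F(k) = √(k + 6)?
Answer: 360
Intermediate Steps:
F(k) = √(6 + k)
a(o) = 9 (a(o) = 4 + 5 = 9)
(a(F(2))*5)*8 = (9*5)*8 = 45*8 = 360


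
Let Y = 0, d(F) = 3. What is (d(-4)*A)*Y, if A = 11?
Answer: 0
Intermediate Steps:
(d(-4)*A)*Y = (3*11)*0 = 33*0 = 0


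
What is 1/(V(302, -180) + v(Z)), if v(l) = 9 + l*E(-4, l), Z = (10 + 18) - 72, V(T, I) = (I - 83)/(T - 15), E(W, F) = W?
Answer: 287/52832 ≈ 0.0054323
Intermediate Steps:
V(T, I) = (-83 + I)/(-15 + T)
Z = -44 (Z = 28 - 72 = -44)
v(l) = 9 - 4*l (v(l) = 9 + l*(-4) = 9 - 4*l)
1/(V(302, -180) + v(Z)) = 1/((-83 - 180)/(-15 + 302) + (9 - 4*(-44))) = 1/(-263/287 + (9 + 176)) = 1/((1/287)*(-263) + 185) = 1/(-263/287 + 185) = 1/(52832/287) = 287/52832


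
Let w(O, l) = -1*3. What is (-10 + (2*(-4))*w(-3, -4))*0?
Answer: 0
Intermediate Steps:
w(O, l) = -3
(-10 + (2*(-4))*w(-3, -4))*0 = (-10 + (2*(-4))*(-3))*0 = (-10 - 8*(-3))*0 = (-10 + 24)*0 = 14*0 = 0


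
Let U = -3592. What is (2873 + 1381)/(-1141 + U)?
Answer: -4254/4733 ≈ -0.89880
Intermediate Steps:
(2873 + 1381)/(-1141 + U) = (2873 + 1381)/(-1141 - 3592) = 4254/(-4733) = 4254*(-1/4733) = -4254/4733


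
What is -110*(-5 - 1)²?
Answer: -3960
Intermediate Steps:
-110*(-5 - 1)² = -110*(-6)² = -110*36 = -3960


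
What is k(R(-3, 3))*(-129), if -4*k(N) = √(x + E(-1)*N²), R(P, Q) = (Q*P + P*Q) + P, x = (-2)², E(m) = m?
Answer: 129*I*√437/4 ≈ 674.17*I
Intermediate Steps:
x = 4
R(P, Q) = P + 2*P*Q (R(P, Q) = (P*Q + P*Q) + P = 2*P*Q + P = P + 2*P*Q)
k(N) = -√(4 - N²)/4
k(R(-3, 3))*(-129) = -√(4 - (-3*(1 + 2*3))²)/4*(-129) = -√(4 - (-3*(1 + 6))²)/4*(-129) = -√(4 - (-3*7)²)/4*(-129) = -√(4 - 1*(-21)²)/4*(-129) = -√(4 - 1*441)/4*(-129) = -√(4 - 441)/4*(-129) = -I*√437/4*(-129) = 129*I*√437/4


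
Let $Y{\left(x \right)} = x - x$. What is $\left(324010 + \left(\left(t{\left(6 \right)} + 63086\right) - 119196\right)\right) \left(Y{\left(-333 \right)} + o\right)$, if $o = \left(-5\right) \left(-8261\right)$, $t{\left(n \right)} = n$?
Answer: $11065857330$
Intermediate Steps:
$Y{\left(x \right)} = 0$
$o = 41305$
$\left(324010 + \left(\left(t{\left(6 \right)} + 63086\right) - 119196\right)\right) \left(Y{\left(-333 \right)} + o\right) = \left(324010 + \left(\left(6 + 63086\right) - 119196\right)\right) \left(0 + 41305\right) = \left(324010 + \left(63092 - 119196\right)\right) 41305 = \left(324010 - 56104\right) 41305 = 267906 \cdot 41305 = 11065857330$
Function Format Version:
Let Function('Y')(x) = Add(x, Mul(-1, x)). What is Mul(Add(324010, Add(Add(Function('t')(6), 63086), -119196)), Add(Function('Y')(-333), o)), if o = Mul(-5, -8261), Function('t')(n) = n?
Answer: 11065857330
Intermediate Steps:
Function('Y')(x) = 0
o = 41305
Mul(Add(324010, Add(Add(Function('t')(6), 63086), -119196)), Add(Function('Y')(-333), o)) = Mul(Add(324010, Add(Add(6, 63086), -119196)), Add(0, 41305)) = Mul(Add(324010, Add(63092, -119196)), 41305) = Mul(Add(324010, -56104), 41305) = Mul(267906, 41305) = 11065857330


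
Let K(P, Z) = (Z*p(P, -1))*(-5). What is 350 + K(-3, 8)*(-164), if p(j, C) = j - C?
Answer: -12770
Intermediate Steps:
K(P, Z) = -5*Z*(1 + P) (K(P, Z) = (Z*(P - 1*(-1)))*(-5) = (Z*(P + 1))*(-5) = (Z*(1 + P))*(-5) = -5*Z*(1 + P))
350 + K(-3, 8)*(-164) = 350 - 5*8*(1 - 3)*(-164) = 350 - 5*8*(-2)*(-164) = 350 + 80*(-164) = 350 - 13120 = -12770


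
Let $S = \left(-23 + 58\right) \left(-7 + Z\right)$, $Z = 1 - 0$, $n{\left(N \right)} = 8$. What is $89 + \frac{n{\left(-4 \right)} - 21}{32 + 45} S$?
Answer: $\frac{1369}{11} \approx 124.45$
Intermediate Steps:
$Z = 1$ ($Z = 1 + 0 = 1$)
$S = -210$ ($S = \left(-23 + 58\right) \left(-7 + 1\right) = 35 \left(-6\right) = -210$)
$89 + \frac{n{\left(-4 \right)} - 21}{32 + 45} S = 89 + \frac{8 - 21}{32 + 45} \left(-210\right) = 89 + - \frac{13}{77} \left(-210\right) = 89 + \left(-13\right) \frac{1}{77} \left(-210\right) = 89 - - \frac{390}{11} = 89 + \frac{390}{11} = \frac{1369}{11}$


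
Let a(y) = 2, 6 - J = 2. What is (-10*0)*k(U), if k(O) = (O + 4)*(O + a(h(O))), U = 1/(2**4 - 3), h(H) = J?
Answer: 0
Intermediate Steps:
J = 4 (J = 6 - 1*2 = 6 - 2 = 4)
h(H) = 4
U = 1/13 (U = 1/(16 - 3) = 1/13 ≈ 0.076923)
k(O) = (2 + O)*(4 + O) (k(O) = (O + 4)*(O + 2) = (4 + O)*(2 + O) = (2 + O)*(4 + O))
(-10*0)*k(U) = (-10*0)*(8 + (1/13)**2 + 6*(1/13)) = 0*(8 + 1/169 + 6/13) = 0*(1431/169) = 0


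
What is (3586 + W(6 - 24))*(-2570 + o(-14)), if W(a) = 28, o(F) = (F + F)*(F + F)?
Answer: -6454604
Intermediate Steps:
o(F) = 4*F² (o(F) = (2*F)*(2*F) = 4*F²)
(3586 + W(6 - 24))*(-2570 + o(-14)) = (3586 + 28)*(-2570 + 4*(-14)²) = 3614*(-2570 + 4*196) = 3614*(-2570 + 784) = 3614*(-1786) = -6454604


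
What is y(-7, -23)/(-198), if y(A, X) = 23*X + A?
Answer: 268/99 ≈ 2.7071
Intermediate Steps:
y(A, X) = A + 23*X
y(-7, -23)/(-198) = (-7 + 23*(-23))/(-198) = (-7 - 529)*(-1/198) = -536*(-1/198) = 268/99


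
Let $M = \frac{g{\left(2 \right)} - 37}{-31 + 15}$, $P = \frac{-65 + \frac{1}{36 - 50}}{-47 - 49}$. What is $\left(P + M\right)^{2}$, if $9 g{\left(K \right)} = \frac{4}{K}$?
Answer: $\frac{144024001}{16257024} \approx 8.8592$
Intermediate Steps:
$g{\left(K \right)} = \frac{4}{9 K}$ ($g{\left(K \right)} = \frac{4 \frac{1}{K}}{9} = \frac{4}{9 K}$)
$P = \frac{911}{1344}$ ($P = \frac{-65 + \frac{1}{-14}}{-96} = \left(-65 - \frac{1}{14}\right) \left(- \frac{1}{96}\right) = \left(- \frac{911}{14}\right) \left(- \frac{1}{96}\right) = \frac{911}{1344} \approx 0.67783$)
$M = \frac{331}{144}$ ($M = \frac{\frac{4}{9 \cdot 2} - 37}{-31 + 15} = \frac{\frac{4}{9} \cdot \frac{1}{2} - 37}{-16} = \left(\frac{2}{9} - 37\right) \left(- \frac{1}{16}\right) = \left(- \frac{331}{9}\right) \left(- \frac{1}{16}\right) = \frac{331}{144} \approx 2.2986$)
$\left(P + M\right)^{2} = \left(\frac{911}{1344} + \frac{331}{144}\right)^{2} = \left(\frac{12001}{4032}\right)^{2} = \frac{144024001}{16257024}$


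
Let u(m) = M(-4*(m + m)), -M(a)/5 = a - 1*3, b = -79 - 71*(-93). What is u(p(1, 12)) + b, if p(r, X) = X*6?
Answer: 9419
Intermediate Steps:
p(r, X) = 6*X
b = 6524 (b = -79 + 6603 = 6524)
M(a) = 15 - 5*a (M(a) = -5*(a - 1*3) = -5*(a - 3) = -5*(-3 + a) = 15 - 5*a)
u(m) = 15 + 40*m (u(m) = 15 - (-20)*(m + m) = 15 - (-20)*2*m = 15 - (-40)*m = 15 + 40*m)
u(p(1, 12)) + b = (15 + 40*(6*12)) + 6524 = (15 + 40*72) + 6524 = (15 + 2880) + 6524 = 2895 + 6524 = 9419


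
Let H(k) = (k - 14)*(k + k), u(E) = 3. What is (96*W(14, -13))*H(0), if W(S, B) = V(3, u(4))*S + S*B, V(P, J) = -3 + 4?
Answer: 0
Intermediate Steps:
V(P, J) = 1
H(k) = 2*k*(-14 + k) (H(k) = (-14 + k)*(2*k) = 2*k*(-14 + k))
W(S, B) = S + B*S (W(S, B) = 1*S + S*B = S + B*S)
(96*W(14, -13))*H(0) = (96*(14*(1 - 13)))*(2*0*(-14 + 0)) = (96*(14*(-12)))*(2*0*(-14)) = (96*(-168))*0 = -16128*0 = 0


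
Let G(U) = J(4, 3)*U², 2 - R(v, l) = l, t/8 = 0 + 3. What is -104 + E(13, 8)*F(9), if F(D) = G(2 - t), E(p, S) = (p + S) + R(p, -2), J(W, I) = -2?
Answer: -24304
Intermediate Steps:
t = 24 (t = 8*(0 + 3) = 8*3 = 24)
R(v, l) = 2 - l
E(p, S) = 4 + S + p (E(p, S) = (p + S) + (2 - 1*(-2)) = (S + p) + (2 + 2) = (S + p) + 4 = 4 + S + p)
G(U) = -2*U²
F(D) = -968 (F(D) = -2*(2 - 1*24)² = -2*(2 - 24)² = -2*(-22)² = -2*484 = -968)
-104 + E(13, 8)*F(9) = -104 + (4 + 8 + 13)*(-968) = -104 + 25*(-968) = -104 - 24200 = -24304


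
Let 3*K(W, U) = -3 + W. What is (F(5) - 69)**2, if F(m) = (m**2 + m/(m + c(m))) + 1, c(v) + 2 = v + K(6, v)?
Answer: 145924/81 ≈ 1801.5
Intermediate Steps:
K(W, U) = -1 + W/3 (K(W, U) = (-3 + W)/3 = -1 + W/3)
c(v) = -1 + v (c(v) = -2 + (v + (-1 + (1/3)*6)) = -2 + (v + (-1 + 2)) = -2 + (v + 1) = -2 + (1 + v) = -1 + v)
F(m) = 1 + m**2 + m/(-1 + 2*m) (F(m) = (m**2 + m/(m + (-1 + m))) + 1 = (m**2 + m/(-1 + 2*m)) + 1 = 1 + m**2 + m/(-1 + 2*m))
(F(5) - 69)**2 = ((-1 - 1*5**2 + 2*5**3 + 3*5)/(-1 + 2*5) - 69)**2 = ((-1 - 1*25 + 2*125 + 15)/(-1 + 10) - 69)**2 = ((-1 - 25 + 250 + 15)/9 - 69)**2 = ((1/9)*239 - 69)**2 = (239/9 - 69)**2 = (-382/9)**2 = 145924/81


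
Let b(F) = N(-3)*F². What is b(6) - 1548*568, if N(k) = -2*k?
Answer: -879048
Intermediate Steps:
b(F) = 6*F² (b(F) = (-2*(-3))*F² = 6*F²)
b(6) - 1548*568 = 6*6² - 1548*568 = 6*36 - 879264 = 216 - 879264 = -879048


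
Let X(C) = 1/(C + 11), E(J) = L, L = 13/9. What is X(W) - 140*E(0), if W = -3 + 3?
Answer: -20011/99 ≈ -202.13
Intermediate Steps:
W = 0
L = 13/9 (L = 13*(⅑) = 13/9 ≈ 1.4444)
E(J) = 13/9
X(C) = 1/(11 + C)
X(W) - 140*E(0) = 1/(11 + 0) - 140*13/9 = 1/11 - 1820/9 = -20011/99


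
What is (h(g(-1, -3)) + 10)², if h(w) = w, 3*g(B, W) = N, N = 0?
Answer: 100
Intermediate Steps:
g(B, W) = 0 (g(B, W) = (⅓)*0 = 0)
(h(g(-1, -3)) + 10)² = (0 + 10)² = 10² = 100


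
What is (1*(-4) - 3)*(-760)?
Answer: 5320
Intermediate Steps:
(1*(-4) - 3)*(-760) = (-4 - 3)*(-760) = -7*(-760) = 5320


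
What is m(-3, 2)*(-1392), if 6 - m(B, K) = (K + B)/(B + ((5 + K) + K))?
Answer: -8584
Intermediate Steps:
m(B, K) = 6 - (B + K)/(5 + B + 2*K) (m(B, K) = 6 - (K + B)/(B + ((5 + K) + K)) = 6 - (B + K)/(B + (5 + 2*K)) = 6 - (B + K)/(5 + B + 2*K))
m(-3, 2)*(-1392) = ((30 + 5*(-3) + 11*2)/(5 - 3 + 2*2))*(-1392) = ((30 - 15 + 22)/(5 - 3 + 4))*(-1392) = (37/6)*(-1392) = -8584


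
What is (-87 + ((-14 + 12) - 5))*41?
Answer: -3854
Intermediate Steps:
(-87 + ((-14 + 12) - 5))*41 = (-87 + (-2 - 5))*41 = (-87 - 7)*41 = -94*41 = -3854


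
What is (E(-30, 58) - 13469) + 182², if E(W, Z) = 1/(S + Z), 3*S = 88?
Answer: 5149613/262 ≈ 19655.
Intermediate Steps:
S = 88/3 (S = (⅓)*88 = 88/3 ≈ 29.333)
E(W, Z) = 1/(88/3 + Z)
(E(-30, 58) - 13469) + 182² = (3/(88 + 3*58) - 13469) + 182² = (3/(88 + 174) - 13469) + 33124 = (3/262 - 13469) + 33124 = -3528875/262 + 33124 = 5149613/262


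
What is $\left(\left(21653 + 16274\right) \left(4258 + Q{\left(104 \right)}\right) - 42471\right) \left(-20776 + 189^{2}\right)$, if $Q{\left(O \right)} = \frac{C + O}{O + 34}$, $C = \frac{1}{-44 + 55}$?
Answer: $\frac{159278339756375}{66} \approx 2.4133 \cdot 10^{12}$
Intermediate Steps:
$C = \frac{1}{11} \approx 0.090909$
$Q{\left(O \right)} = \frac{\frac{1}{11} + O}{34 + O}$ ($Q{\left(O \right)} = \frac{\frac{1}{11} + O}{O + 34} = \frac{\frac{1}{11} + O}{34 + O}$)
$\left(\left(21653 + 16274\right) \left(4258 + Q{\left(104 \right)}\right) - 42471\right) \left(-20776 + 189^{2}\right) = \left(\left(21653 + 16274\right) \left(4258 + \frac{\frac{1}{11} + 104}{34 + 104}\right) - 42471\right) \left(-20776 + 189^{2}\right) = \left(37927 \left(4258 + \frac{1}{138} \cdot \frac{1145}{11}\right) - 42471\right) \left(-20776 + 35721\right) = \left(37927 \left(4258 + \frac{1}{138} \cdot \frac{1145}{11}\right) - 42471\right) 14945 = \left(37927 \left(4258 + \frac{1145}{1518}\right) - 42471\right) 14945 = \left(37927 \cdot \frac{6464789}{1518} - 42471\right) 14945 = \left(\frac{10660437061}{66} - 42471\right) 14945 = \frac{10657633975}{66} \cdot 14945 = \frac{159278339756375}{66}$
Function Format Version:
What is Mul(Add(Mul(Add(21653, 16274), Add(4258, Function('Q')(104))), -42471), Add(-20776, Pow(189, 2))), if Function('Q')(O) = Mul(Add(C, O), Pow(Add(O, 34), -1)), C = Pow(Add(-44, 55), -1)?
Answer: Rational(159278339756375, 66) ≈ 2.4133e+12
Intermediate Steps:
C = Rational(1, 11) (C = Pow(11, -1) = Rational(1, 11) ≈ 0.090909)
Function('Q')(O) = Mul(Pow(Add(34, O), -1), Add(Rational(1, 11), O)) (Function('Q')(O) = Mul(Add(Rational(1, 11), O), Pow(Add(O, 34), -1)) = Mul(Add(Rational(1, 11), O), Pow(Add(34, O), -1)) = Mul(Pow(Add(34, O), -1), Add(Rational(1, 11), O)))
Mul(Add(Mul(Add(21653, 16274), Add(4258, Function('Q')(104))), -42471), Add(-20776, Pow(189, 2))) = Mul(Add(Mul(Add(21653, 16274), Add(4258, Mul(Pow(Add(34, 104), -1), Add(Rational(1, 11), 104)))), -42471), Add(-20776, Pow(189, 2))) = Mul(Add(Mul(37927, Add(4258, Mul(Pow(138, -1), Rational(1145, 11)))), -42471), Add(-20776, 35721)) = Mul(Add(Mul(37927, Add(4258, Mul(Rational(1, 138), Rational(1145, 11)))), -42471), 14945) = Mul(Add(Mul(37927, Add(4258, Rational(1145, 1518))), -42471), 14945) = Mul(Add(Mul(37927, Rational(6464789, 1518)), -42471), 14945) = Mul(Add(Rational(10660437061, 66), -42471), 14945) = Mul(Rational(10657633975, 66), 14945) = Rational(159278339756375, 66)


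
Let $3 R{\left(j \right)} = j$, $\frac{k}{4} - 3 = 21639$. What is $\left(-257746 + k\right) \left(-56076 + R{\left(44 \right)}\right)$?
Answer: $\frac{28789400752}{3} \approx 9.5965 \cdot 10^{9}$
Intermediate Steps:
$k = 86568$ ($k = 12 + 4 \cdot 21639 = 12 + 86556 = 86568$)
$R{\left(j \right)} = \frac{j}{3}$
$\left(-257746 + k\right) \left(-56076 + R{\left(44 \right)}\right) = \left(-257746 + 86568\right) \left(-56076 + \frac{1}{3} \cdot 44\right) = - 171178 \left(-56076 + \frac{44}{3}\right) = \left(-171178\right) \left(- \frac{168184}{3}\right) = \frac{28789400752}{3}$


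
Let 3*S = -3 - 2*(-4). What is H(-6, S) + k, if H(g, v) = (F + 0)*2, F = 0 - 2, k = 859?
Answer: 855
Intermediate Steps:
F = -2
S = 5/3 (S = (-3 - 2*(-4))/3 = (-3 + 8)/3 = (⅓)*5 = 5/3 ≈ 1.6667)
H(g, v) = -4 (H(g, v) = (-2 + 0)*2 = -2*2 = -4)
H(-6, S) + k = -4 + 859 = 855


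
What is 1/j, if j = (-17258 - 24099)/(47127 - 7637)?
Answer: -39490/41357 ≈ -0.95486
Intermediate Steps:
j = -41357/39490 ≈ -1.0473
1/j = 1/(-41357/39490) = -39490/41357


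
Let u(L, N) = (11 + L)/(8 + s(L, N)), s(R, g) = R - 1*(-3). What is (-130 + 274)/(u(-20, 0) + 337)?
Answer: 72/169 ≈ 0.42604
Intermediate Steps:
s(R, g) = 3 + R (s(R, g) = R + 3 = 3 + R)
u(L, N) = 1 (u(L, N) = (11 + L)/(8 + (3 + L)) = (11 + L)/(11 + L) = 1)
(-130 + 274)/(u(-20, 0) + 337) = (-130 + 274)/(1 + 337) = 144/338 = 144*(1/338) = 72/169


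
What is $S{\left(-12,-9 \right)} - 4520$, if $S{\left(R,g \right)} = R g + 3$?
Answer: $-4409$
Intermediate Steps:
$S{\left(R,g \right)} = 3 + R g$
$S{\left(-12,-9 \right)} - 4520 = \left(3 - -108\right) - 4520 = \left(3 + 108\right) - 4520 = 111 - 4520 = -4409$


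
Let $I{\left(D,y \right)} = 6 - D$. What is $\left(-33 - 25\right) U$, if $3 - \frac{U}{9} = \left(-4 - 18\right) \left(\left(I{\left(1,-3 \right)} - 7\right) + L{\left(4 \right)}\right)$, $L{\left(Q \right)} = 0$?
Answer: $21402$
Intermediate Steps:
$U = -369$ ($U = 27 - 9 \left(-4 - 18\right) \left(\left(\left(6 - 1\right) - 7\right) + 0\right) = 27 - 9 \left(- 22 \left(\left(\left(6 - 1\right) - 7\right) + 0\right)\right) = 27 - 9 \left(- 22 \left(\left(5 - 7\right) + 0\right)\right) = 27 - 9 \left(- 22 \left(-2 + 0\right)\right) = 27 - 9 \left(\left(-22\right) \left(-2\right)\right) = 27 - 396 = -369$)
$\left(-33 - 25\right) U = \left(-33 - 25\right) \left(-369\right) = \left(-58\right) \left(-369\right) = 21402$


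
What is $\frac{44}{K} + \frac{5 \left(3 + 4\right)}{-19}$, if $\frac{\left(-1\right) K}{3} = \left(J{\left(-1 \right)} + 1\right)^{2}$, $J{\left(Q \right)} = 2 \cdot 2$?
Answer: $- \frac{3461}{1425} \approx -2.4288$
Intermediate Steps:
$J{\left(Q \right)} = 4$
$K = -75$ ($K = - 3 \left(4 + 1\right)^{2} = - 3 \cdot 5^{2} = \left(-3\right) 25 = -75$)
$\frac{44}{K} + \frac{5 \left(3 + 4\right)}{-19} = \frac{44}{-75} + \frac{5 \left(3 + 4\right)}{-19} = 44 \left(- \frac{1}{75}\right) + 5 \cdot 7 \left(- \frac{1}{19}\right) = - \frac{44}{75} + 35 \left(- \frac{1}{19}\right) = - \frac{44}{75} - \frac{35}{19} = - \frac{3461}{1425}$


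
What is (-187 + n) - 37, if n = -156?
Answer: -380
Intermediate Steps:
(-187 + n) - 37 = (-187 - 156) - 37 = -343 - 37 = -380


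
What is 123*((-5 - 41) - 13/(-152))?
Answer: -858417/152 ≈ -5647.5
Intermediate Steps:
123*((-5 - 41) - 13/(-152)) = 123*(-46 - 13*(-1/152)) = 123*(-46 + 13/152) = 123*(-6979/152) = -858417/152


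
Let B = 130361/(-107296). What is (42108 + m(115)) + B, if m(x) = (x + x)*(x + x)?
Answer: 1456264001/15328 ≈ 95007.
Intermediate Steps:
B = -18623/15328 (B = 130361*(-1/107296) = -18623/15328 ≈ -1.2150)
m(x) = 4*x² (m(x) = (2*x)*(2*x) = 4*x²)
(42108 + m(115)) + B = (42108 + 4*115²) - 18623/15328 = (42108 + 4*13225) - 18623/15328 = (42108 + 52900) - 18623/15328 = 95008 - 18623/15328 = 1456264001/15328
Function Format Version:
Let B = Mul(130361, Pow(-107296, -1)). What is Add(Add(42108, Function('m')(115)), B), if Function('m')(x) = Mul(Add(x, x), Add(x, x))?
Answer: Rational(1456264001, 15328) ≈ 95007.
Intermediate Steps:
B = Rational(-18623, 15328) (B = Mul(130361, Rational(-1, 107296)) = Rational(-18623, 15328) ≈ -1.2150)
Function('m')(x) = Mul(4, Pow(x, 2)) (Function('m')(x) = Mul(Mul(2, x), Mul(2, x)) = Mul(4, Pow(x, 2)))
Add(Add(42108, Function('m')(115)), B) = Add(Add(42108, Mul(4, Pow(115, 2))), Rational(-18623, 15328)) = Add(Add(42108, Mul(4, 13225)), Rational(-18623, 15328)) = Add(Add(42108, 52900), Rational(-18623, 15328)) = Add(95008, Rational(-18623, 15328)) = Rational(1456264001, 15328)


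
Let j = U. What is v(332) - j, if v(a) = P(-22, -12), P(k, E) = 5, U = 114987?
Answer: -114982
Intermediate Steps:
v(a) = 5
j = 114987
v(332) - j = 5 - 1*114987 = 5 - 114987 = -114982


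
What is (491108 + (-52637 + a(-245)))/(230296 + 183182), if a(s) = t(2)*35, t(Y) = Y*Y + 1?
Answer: 16871/15903 ≈ 1.0609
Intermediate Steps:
t(Y) = 1 + Y² (t(Y) = Y² + 1 = 1 + Y²)
a(s) = 175 (a(s) = (1 + 2²)*35 = (1 + 4)*35 = 5*35 = 175)
(491108 + (-52637 + a(-245)))/(230296 + 183182) = (491108 + (-52637 + 175))/(230296 + 183182) = (491108 - 52462)/413478 = 438646*(1/413478) = 16871/15903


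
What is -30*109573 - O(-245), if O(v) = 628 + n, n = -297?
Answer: -3287521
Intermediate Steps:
O(v) = 331 (O(v) = 628 - 297 = 331)
-30*109573 - O(-245) = -30*109573 - 1*331 = -3287190 - 331 = -3287521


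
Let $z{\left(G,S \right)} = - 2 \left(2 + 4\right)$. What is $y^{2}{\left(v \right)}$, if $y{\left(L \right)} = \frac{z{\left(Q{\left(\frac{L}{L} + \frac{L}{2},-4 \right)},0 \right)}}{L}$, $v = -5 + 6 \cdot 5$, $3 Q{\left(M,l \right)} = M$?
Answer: $\frac{144}{625} \approx 0.2304$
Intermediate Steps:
$Q{\left(M,l \right)} = \frac{M}{3}$
$z{\left(G,S \right)} = -12$ ($z{\left(G,S \right)} = \left(-2\right) 6 = -12$)
$v = 25$ ($v = -5 + 30 = 25$)
$y{\left(L \right)} = - \frac{12}{L}$
$y^{2}{\left(v \right)} = \left(- \frac{12}{25}\right)^{2} = \frac{144}{625}$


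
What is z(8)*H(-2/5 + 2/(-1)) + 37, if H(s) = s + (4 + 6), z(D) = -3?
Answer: 71/5 ≈ 14.200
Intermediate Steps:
H(s) = 10 + s (H(s) = s + 10 = 10 + s)
z(8)*H(-2/5 + 2/(-1)) + 37 = -3*(10 + (-2/5 + 2/(-1))) + 37 = -3*(10 + (-2*⅕ + 2*(-1))) + 37 = -3*(10 + (-⅖ - 2)) + 37 = -3*(10 - 12/5) + 37 = -3*38/5 + 37 = -114/5 + 37 = 71/5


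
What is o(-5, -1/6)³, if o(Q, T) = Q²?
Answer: 15625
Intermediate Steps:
o(-5, -1/6)³ = ((-5)²)³ = 25³ = 15625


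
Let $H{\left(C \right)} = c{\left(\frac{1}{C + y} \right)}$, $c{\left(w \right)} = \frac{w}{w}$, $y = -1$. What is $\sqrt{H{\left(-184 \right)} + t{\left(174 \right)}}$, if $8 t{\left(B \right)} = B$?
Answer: $\frac{\sqrt{91}}{2} \approx 4.7697$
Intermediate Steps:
$c{\left(w \right)} = 1$
$H{\left(C \right)} = 1$
$t{\left(B \right)} = \frac{B}{8}$
$\sqrt{H{\left(-184 \right)} + t{\left(174 \right)}} = \sqrt{1 + \frac{1}{8} \cdot 174} = \sqrt{1 + \frac{87}{4}} = \sqrt{\frac{91}{4}} = \frac{\sqrt{91}}{2}$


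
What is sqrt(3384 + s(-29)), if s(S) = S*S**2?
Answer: I*sqrt(21005) ≈ 144.93*I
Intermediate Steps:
s(S) = S**3
sqrt(3384 + s(-29)) = sqrt(3384 + (-29)**3) = sqrt(3384 - 24389) = sqrt(-21005) = I*sqrt(21005)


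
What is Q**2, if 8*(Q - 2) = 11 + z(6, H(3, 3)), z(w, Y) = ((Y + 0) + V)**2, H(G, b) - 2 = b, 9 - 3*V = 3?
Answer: 361/4 ≈ 90.250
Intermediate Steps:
V = 2 (V = 3 - 1/3*3 = 3 - 1 = 2)
H(G, b) = 2 + b
z(w, Y) = (2 + Y)**2 (z(w, Y) = ((Y + 0) + 2)**2 = (Y + 2)**2 = (2 + Y)**2)
Q = 19/2 (Q = 2 + (11 + (2 + (2 + 3))**2)/8 = 2 + (11 + (2 + 5)**2)/8 = 2 + (11 + 7**2)/8 = 2 + (11 + 49)/8 = 2 + (1/8)*60 = 2 + 15/2 = 19/2 ≈ 9.5000)
Q**2 = (19/2)**2 = 361/4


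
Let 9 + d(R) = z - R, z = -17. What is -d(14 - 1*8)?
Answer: 32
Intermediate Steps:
d(R) = -26 - R (d(R) = -9 + (-17 - R) = -26 - R)
-d(14 - 1*8) = -(-26 - (14 - 1*8)) = -(-26 - (14 - 8)) = -(-26 - 1*6) = -(-26 - 6) = -1*(-32) = 32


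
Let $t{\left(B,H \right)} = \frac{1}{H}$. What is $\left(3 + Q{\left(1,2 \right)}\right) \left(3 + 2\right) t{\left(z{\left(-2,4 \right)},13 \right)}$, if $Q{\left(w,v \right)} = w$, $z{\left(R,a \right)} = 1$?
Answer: $\frac{20}{13} \approx 1.5385$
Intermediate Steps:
$\left(3 + Q{\left(1,2 \right)}\right) \left(3 + 2\right) t{\left(z{\left(-2,4 \right)},13 \right)} = \frac{\left(3 + 1\right) \left(3 + 2\right)}{13} = 4 \cdot 5 \cdot \frac{1}{13} = 20 \cdot \frac{1}{13} = \frac{20}{13}$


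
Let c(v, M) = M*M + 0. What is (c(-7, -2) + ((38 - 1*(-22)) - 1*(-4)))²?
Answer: 4624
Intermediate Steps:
c(v, M) = M² (c(v, M) = M² + 0 = M²)
(c(-7, -2) + ((38 - 1*(-22)) - 1*(-4)))² = ((-2)² + ((38 - 1*(-22)) - 1*(-4)))² = (4 + ((38 + 22) + 4))² = (4 + (60 + 4))² = (4 + 64)² = 68² = 4624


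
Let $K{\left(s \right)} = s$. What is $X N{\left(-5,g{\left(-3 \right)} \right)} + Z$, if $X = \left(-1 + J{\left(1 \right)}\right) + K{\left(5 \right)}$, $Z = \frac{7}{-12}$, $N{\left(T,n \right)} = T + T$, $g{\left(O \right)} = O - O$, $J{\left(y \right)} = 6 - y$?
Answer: $- \frac{1087}{12} \approx -90.583$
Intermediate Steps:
$g{\left(O \right)} = 0$
$N{\left(T,n \right)} = 2 T$
$Z = - \frac{7}{12}$ ($Z = 7 \left(- \frac{1}{12}\right) = - \frac{7}{12} \approx -0.58333$)
$X = 9$ ($X = \left(-1 + \left(6 - 1\right)\right) + 5 = \left(-1 + 5\right) + 5 = 4 + 5 = 9$)
$X N{\left(-5,g{\left(-3 \right)} \right)} + Z = 9 \cdot 2 \left(-5\right) - \frac{7}{12} = 9 \left(-10\right) - \frac{7}{12} = -90 - \frac{7}{12} = - \frac{1087}{12}$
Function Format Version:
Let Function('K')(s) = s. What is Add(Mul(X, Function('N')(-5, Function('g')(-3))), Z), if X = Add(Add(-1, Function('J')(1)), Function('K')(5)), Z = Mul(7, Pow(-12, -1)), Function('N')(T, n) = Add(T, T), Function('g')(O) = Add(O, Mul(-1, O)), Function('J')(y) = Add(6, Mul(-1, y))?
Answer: Rational(-1087, 12) ≈ -90.583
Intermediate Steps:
Function('g')(O) = 0
Function('N')(T, n) = Mul(2, T)
Z = Rational(-7, 12) (Z = Mul(7, Rational(-1, 12)) = Rational(-7, 12) ≈ -0.58333)
X = 9 (X = Add(Add(-1, Add(6, Mul(-1, 1))), 5) = Add(Add(-1, Add(6, -1)), 5) = Add(Add(-1, 5), 5) = Add(4, 5) = 9)
Add(Mul(X, Function('N')(-5, Function('g')(-3))), Z) = Add(Mul(9, Mul(2, -5)), Rational(-7, 12)) = Add(Mul(9, -10), Rational(-7, 12)) = Add(-90, Rational(-7, 12)) = Rational(-1087, 12)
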